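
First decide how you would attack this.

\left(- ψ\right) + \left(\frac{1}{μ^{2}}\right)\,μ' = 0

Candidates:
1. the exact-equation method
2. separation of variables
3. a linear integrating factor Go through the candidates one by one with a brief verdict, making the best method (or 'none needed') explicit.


Verdict: separation of variables — separating collects all μ-dependence with the derivative and leaves all ψ-dependence opposite: variables separate.
- the exact-equation method — any potential here is of the trivial single-variable kind; the exact method earns its name only with genuine cross terms.
- separation of variables — yes — fits the structure here.
- a linear integrating factor: the unknown enters nonlinearly (through a power, a denominator, or a transcendental function), which the linear integrating-factor recipe cannot absorb as-is — any repair would come from a preliminary substitution, not the factor.


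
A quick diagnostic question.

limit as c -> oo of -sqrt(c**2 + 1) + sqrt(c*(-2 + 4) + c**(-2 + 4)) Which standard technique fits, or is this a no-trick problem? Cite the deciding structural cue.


Diagnosis: conjugate multiplication — this difference gives up after one conjugate multiplication — the radical structure cancels against its conjugate.


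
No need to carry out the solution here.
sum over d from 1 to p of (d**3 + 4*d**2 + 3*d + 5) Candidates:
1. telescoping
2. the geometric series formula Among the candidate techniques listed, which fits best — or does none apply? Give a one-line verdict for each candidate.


Diagnosis: no special technique — recognize the absence of structure: constant-multiple powers of d summed plainly, no special method required.
- telescoping — in the displayed form, no term reappears at a neighboring index to cancel against.
- the geometric series formula — the term-to-term ratio drifts with the index — the one thing the geometric formula cannot absorb.


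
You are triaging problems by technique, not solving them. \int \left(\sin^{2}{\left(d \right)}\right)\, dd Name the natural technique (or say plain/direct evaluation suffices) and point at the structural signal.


Technique: a trigonometric identity — the exponent on \sin^{2}{\left(d \right)} is even — the power-reduction identity is the standard preprocessing step.


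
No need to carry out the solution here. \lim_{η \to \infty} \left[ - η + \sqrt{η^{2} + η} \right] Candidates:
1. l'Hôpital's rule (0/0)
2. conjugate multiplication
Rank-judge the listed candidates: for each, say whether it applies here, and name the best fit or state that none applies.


Verdict: conjugate multiplication — an infinity-minus-infinity difference with a surviving radical — multiply by the conjugate to cancel the divergence.
- l'Hôpital's rule (0/0) — no quotient structure at all: the clash is ∞ minus ∞, which rationalizing converts into a tractable ratio.
- conjugate multiplication: yes — fits the structure here.


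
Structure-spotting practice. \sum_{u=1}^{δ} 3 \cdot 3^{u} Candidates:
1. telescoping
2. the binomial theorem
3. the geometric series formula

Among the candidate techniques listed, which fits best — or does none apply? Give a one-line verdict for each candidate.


Best approach: the geometric series formula — each term is 3 times the previous one, so the geometric-series formula applies directly.
- telescoping: the summand is not presented as a shifted difference — a telescoping rewrite may exist, but the displayed structure does not offer one.
- the binomial theorem: no binomial coefficients pair with matched powers.
- the geometric series formula: yes — fits the structure here.


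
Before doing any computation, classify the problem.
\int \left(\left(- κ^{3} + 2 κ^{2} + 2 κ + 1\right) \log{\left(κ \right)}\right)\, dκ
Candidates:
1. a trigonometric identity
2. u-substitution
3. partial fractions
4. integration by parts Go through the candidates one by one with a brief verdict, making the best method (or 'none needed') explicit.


Diagnosis: integration by parts — a polynomial next to \log{\left(κ \right)}: integrate the polynomial, differentiate the log, and the integral simplifies in one pass.
- a trigonometric identity — no sine or cosine appears, so there is nothing for a trigonometric identity to act on.
- u-substitution — no subexpression of the integrand serves as a whole-integral substitution inner — individual terms may offer their own, but none carries its derivative as a factor of the full integrand; a working change of variable would have to be constructed from outside the expression.
- partial fractions — the expression is not a ratio of polynomials that decomposes further.
- integration by parts: applies; the problem has the shape this method handles.


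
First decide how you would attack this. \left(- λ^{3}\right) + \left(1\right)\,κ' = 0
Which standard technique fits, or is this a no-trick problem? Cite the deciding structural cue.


Best approach: no special technique — the slope is a function of λ alone, so integrate both sides directly.


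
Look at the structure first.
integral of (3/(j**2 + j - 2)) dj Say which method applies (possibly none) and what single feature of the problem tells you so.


Diagnosis: partial fractions — the factorization of j**2 + j - 2 is the whole battle; after it, each term is a table integral.


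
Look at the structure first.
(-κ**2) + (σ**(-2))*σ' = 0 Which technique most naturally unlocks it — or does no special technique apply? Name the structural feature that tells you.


Method: separation of variables — all dependence on the two variables factors apart, the defining separable shape. An exactness check succeeds on this form as well — separation and the potential function arrive at the same answer, separation more directly.


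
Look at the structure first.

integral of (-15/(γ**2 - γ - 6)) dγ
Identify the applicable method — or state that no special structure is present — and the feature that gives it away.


Method: partial fractions — the bottom, γ**2 - γ - 6, comes apart into simple factors, and a proper rational function over split factors decomposes.


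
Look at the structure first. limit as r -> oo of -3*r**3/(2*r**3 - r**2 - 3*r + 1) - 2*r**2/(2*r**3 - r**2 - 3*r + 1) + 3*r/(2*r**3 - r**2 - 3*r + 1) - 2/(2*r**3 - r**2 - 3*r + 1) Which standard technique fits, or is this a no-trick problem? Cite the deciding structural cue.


Best approach: dominant-term comparison — as r grows, only the highest-degree terms matter — compare leading terms and read the limit off. Viewed as a single quotient this is an ∞/∞ form — an at-infinity application of l'Hôpital's rule would also resolve it; comparing leading growth reads the answer without differentiating.


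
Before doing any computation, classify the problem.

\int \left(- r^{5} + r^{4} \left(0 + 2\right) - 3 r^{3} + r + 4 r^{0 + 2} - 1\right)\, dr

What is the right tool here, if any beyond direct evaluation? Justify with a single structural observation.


Diagnosis: no special technique — the integrand is a sum of constant multiples of powers of r — integrate term by term.


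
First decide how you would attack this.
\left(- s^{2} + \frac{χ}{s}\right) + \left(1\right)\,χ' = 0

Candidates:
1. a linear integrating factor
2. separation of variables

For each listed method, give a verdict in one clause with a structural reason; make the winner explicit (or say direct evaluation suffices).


Best approach: a linear integrating factor — the unknown enters only to the first power against a nonzero forcing term — the integrating-factor template applies directly.
- a linear integrating factor — applicable, and directly so.
- separation of variables — the two dependences do not factor apart.


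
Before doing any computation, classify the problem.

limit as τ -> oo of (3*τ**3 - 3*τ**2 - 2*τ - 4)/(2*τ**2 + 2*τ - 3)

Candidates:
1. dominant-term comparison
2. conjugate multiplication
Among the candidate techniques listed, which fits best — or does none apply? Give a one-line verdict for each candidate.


Best approach: dominant-term comparison — as τ grows, only the highest-degree terms matter — compare leading terms and read the limit off.
- dominant-term comparison: a fit — the right tool for this form.
- conjugate multiplication: multiplying by a conjugate would not remove any indeterminacy here.


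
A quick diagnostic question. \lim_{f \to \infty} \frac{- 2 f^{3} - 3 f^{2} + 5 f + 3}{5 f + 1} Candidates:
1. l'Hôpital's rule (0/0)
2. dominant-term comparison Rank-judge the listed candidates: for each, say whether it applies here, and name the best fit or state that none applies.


Technique: dominant-term comparison — divide through by the highest power of f; every lower-order term dies and the dominant terms decide the limit.
- l'Hôpital's rule (0/0) — viewed as a single quotient this runs to ∞/∞, not the 0/0 clash this candidate addresses; an at-infinity variant of the rule would resolve it, but comparing leading growth reads the answer without differentiating.
- dominant-term comparison — applies; the problem has the shape this method handles.


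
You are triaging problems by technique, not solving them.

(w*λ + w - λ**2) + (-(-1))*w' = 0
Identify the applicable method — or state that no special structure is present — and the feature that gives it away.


Method: a linear integrating factor — linear in the unknown with genuine forcing: multiply through by the exponential of the integrated coefficient and the left side closes into one derivative.


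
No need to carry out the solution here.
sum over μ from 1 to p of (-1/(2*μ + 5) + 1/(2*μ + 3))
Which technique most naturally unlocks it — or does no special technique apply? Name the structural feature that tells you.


Diagnosis: telescoping — the summand is built as 1/(2*μ + 3) minus its own successor — adjacent terms annihilate down the line.


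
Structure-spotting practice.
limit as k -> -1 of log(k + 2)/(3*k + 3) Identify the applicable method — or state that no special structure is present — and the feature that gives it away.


Diagnosis: l'Hôpital's rule (0/0) — both numerator and denominator vanish at -1: the genuine 0/0 indeterminate that l'Hôpital exists for. Known elementary limits would finish this too — the rule just bypasses the case analysis.


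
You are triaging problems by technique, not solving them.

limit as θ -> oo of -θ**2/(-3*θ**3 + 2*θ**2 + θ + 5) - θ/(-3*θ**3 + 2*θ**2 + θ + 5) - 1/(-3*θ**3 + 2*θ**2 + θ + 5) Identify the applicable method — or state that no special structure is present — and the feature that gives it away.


Method: dominant-term comparison — divide by the highest power of θ present: lower-order terms vanish and the dominant ratio remains. As a single quotient, the ∞/∞ shape would yield to repeated differentiation as well — the growth comparison gets there in one look.


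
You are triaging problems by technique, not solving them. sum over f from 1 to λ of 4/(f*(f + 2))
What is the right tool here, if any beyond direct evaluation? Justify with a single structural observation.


Diagnosis: telescoping — one partial-fraction pass turns 4/(f*(f + 2)) into a shifted difference, and shifted differences telescope.


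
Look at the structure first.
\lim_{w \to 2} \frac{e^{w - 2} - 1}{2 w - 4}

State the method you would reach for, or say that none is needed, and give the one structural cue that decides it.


Method: l'Hôpital's rule (0/0) — plug in 2: top and bottom both hit zero, so differentiate each and retry. A local series expansion at the point resolves it as well; the rule is the packaged version of that step.


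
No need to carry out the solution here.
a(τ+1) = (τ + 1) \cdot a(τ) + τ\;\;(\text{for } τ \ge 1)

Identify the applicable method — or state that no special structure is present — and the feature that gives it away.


Diagnosis: a summation factor — one step of memory with a weight τ + 1 that changes as the index grows — the summation-factor construction is built for this.


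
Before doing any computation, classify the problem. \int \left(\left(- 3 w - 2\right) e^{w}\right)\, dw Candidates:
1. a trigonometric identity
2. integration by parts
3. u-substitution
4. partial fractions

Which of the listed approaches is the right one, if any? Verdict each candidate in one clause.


Diagnosis: integration by parts — a polynomial factor - 3 w - 2 multiplies e^{w}; differentiating - 3 w - 2 lowers its degree while e^{w} integrates cleanly, so parts wins.
- a trigonometric identity — with no trigonometric functions present, identity rewriting has no target.
- integration by parts: a fit — the right tool for this form.
- u-substitution — no subexpression of the integrand pairs with its own derivative as a factor — individual terms may offer their own substitutions, but any change of variable covering the whole integral would have to be constructed from outside the expression.
- partial fractions: the expression is not a ratio of polynomials that decomposes further.


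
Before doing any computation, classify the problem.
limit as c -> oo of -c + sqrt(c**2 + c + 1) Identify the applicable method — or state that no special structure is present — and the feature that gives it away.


Method: conjugate multiplication — divergence minus divergence hides a finite answer — expose it by pairing sqrt(c**2 + c + 1) - c with its conjugate.


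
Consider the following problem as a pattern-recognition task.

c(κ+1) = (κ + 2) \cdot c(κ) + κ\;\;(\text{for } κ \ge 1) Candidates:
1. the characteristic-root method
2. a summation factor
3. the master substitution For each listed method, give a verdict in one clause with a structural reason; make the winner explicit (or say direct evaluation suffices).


Technique: a summation factor — first-order, linear, moving coefficient κ + 2: the discrete analogue of an integrating factor handles it.
- the characteristic-root method — the coefficients change with the index, which the root method cannot absorb.
- a summation factor: yes — fits the structure here.
- the master substitution: the recursion shifts the index rather than dividing it.


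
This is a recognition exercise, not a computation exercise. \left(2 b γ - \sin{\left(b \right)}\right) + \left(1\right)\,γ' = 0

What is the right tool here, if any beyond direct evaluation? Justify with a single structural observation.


Best approach: a linear integrating factor — the unknown enters only to the first power against a nonzero forcing term — the integrating-factor template applies directly.


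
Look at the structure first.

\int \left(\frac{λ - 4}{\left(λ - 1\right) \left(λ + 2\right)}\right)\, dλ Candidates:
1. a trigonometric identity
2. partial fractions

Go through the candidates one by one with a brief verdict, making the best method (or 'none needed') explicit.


Best approach: partial fractions — the bottom factors while the top stays lower-degree — split into simple fractions and integrate piece by piece.
- a trigonometric identity — no sine or cosine appears, so there is nothing for a trigonometric identity to act on.
- partial fractions — yes, a natural case for it.


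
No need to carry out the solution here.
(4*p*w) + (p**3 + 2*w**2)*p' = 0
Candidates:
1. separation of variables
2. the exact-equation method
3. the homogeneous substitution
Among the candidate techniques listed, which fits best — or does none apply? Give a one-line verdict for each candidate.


Technique: the exact-equation method — the mixed-partials test passes for 4*p*w and p**3 + 2*w**2, so a potential function exists as presented.
- separation of variables — no algebra isolates the independent variable on one side and the unknown on the other.
- the exact-equation method — a fit — the right tool for this form.
- the homogeneous substitution: rescaling both variables together changes the slope, so no ratio substitution collapses it.


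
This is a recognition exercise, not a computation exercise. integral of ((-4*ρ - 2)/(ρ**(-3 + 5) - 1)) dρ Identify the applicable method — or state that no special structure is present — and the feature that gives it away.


Diagnosis: partial fractions — (ρ**(-3 + 5) - 1) splits into linear pieces, so the quotient is a sum of simple fractions — decompose before integrating.


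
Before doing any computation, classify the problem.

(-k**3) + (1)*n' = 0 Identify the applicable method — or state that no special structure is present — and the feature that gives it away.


Technique: no special technique — with n absent the equation is not coupled at all: direct integration in k.


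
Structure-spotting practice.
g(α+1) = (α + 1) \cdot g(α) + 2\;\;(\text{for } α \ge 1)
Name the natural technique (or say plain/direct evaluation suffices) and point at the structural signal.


Technique: a summation factor — it is first-order linear but the coefficient α + 1 depends on the index, so multiply through by a summation factor to telescope it.


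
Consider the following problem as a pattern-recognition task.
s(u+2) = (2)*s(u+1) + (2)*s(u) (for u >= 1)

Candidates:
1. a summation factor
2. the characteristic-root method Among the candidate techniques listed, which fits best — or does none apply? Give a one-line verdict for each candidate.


Best approach: the characteristic-root method — shift-invariance with fixed coefficients calls for exponential trials; the characteristic polynomial finds every r^u.
- a summation factor: the recurrence reaches back more than one step, outside the first-order family a summation factor normalizes.
- the characteristic-root method — applies; the problem has the shape this method handles.


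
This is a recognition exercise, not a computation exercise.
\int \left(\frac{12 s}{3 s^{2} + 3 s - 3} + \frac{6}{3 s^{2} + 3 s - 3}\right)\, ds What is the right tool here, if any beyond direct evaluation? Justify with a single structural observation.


Best approach: u-substitution — everything non-trivial happens through the inner expression 3 s^{2} + 3 s - 3, and its derivative accounts for the remaining factor up to a constant, so set u = 3 s^{2} + 3 s - 3.


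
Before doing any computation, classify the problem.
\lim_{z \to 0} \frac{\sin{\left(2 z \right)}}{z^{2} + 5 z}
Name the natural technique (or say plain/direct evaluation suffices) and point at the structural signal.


Diagnosis: l'Hôpital's rule (0/0) — plug in 0: top and bottom both hit zero, so differentiate each and retry. A local series expansion at the point resolves it as well; the rule is the packaged version of that step.


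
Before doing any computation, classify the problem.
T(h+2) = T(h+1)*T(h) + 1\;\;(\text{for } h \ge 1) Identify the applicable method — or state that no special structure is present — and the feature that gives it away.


Best approach: no special technique — the unknown enters the rule nonlinearly, not as a weighted sum — no linear method is even well-posed.


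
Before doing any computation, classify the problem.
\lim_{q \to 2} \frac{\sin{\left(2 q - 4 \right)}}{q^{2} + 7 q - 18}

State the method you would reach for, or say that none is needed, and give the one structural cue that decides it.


Best approach: l'Hôpital's rule (0/0) — numerator and denominator both vanish at 2 — a genuine 0/0 form, which is exactly when l'Hôpital applies. The standard small-argument limits would also carry it; the rule is the systematic route.


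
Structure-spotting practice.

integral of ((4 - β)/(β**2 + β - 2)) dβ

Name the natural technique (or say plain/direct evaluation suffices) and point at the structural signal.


Verdict: partial fractions — each factor of β**2 + β - 2 owns one elementary piece of the integrand — separate them and integrate piecewise.


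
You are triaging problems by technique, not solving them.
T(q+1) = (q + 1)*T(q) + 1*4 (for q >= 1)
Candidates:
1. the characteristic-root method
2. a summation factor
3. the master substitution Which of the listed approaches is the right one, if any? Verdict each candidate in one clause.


Verdict: a summation factor — first-order, linear, moving coefficient q + 1: the discrete analogue of an integrating factor handles it.
- the characteristic-root method: the coefficients change with the index, which the root method cannot absorb.
- a summation factor — applicable, and directly so.
- the master substitution — there is no divide-the-index recursive argument.


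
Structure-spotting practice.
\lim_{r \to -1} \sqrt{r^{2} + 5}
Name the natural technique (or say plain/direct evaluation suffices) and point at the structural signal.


Best approach: no special technique — the expression is continuous at the evaluation point — substitute directly; no indeterminate form appears.


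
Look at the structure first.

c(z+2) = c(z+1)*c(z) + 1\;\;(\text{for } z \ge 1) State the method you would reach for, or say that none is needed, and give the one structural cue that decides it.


Diagnosis: no special technique — each new value is a nonlinear function of earlier ones — scaling arguments and superposition both fail.


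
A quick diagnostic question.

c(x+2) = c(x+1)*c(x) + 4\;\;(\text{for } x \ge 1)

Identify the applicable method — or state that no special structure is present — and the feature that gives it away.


Diagnosis: no special technique — nonlinear feedback in the recursion rules out every root- or factor-based technique.


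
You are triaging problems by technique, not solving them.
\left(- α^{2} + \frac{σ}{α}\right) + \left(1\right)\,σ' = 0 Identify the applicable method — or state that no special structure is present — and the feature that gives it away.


Verdict: a linear integrating factor — linear in the unknown with genuine forcing: multiply through by the exponential of the integrated coefficient and the left side closes into one derivative.


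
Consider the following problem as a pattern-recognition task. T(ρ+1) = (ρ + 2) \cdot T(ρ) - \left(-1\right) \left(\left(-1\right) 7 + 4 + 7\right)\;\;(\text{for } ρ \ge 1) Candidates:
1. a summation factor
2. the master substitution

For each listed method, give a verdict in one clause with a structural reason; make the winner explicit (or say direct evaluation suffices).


Method: a summation factor — with the index-dependent coefficient ρ + 2, dividing by the cumulative product turns the left side into a pure difference.
- a summation factor — applicable, and directly so.
- the master substitution: there is no divide-the-index recursive argument.


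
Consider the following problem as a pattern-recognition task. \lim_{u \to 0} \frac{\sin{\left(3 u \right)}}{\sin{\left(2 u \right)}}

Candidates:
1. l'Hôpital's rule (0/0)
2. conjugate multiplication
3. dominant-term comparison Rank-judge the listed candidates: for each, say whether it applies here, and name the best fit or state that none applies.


Diagnosis: l'Hôpital's rule (0/0) — the 0/0 form at 0 is the signature situation for l'Hôpital's rule. A first-order expansion at the point is an equally standard path; the rule packages it.
- l'Hôpital's rule (0/0) — applicable, and directly so.
- conjugate multiplication — the conjugate move applies to radical differences, which this is not.
- dominant-term comparison: no dominant-degree comparison decides it.


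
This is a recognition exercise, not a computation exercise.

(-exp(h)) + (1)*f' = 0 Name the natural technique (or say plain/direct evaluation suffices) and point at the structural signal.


Technique: no special technique — solved for the derivative, f never appears on the right — this is a direct integration in h, not a differential-equations problem at heart.


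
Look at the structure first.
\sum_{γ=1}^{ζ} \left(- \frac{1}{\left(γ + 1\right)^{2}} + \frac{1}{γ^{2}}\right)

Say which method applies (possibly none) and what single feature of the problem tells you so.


Verdict: telescoping — spot the paired structure — each term adds \frac{1}{γ^{2}} and subtracts its successor value, which the next term restores: the definition of a telescoping chain.


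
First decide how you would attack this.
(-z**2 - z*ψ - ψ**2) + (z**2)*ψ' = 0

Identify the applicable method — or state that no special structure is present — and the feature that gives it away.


Verdict: the homogeneous substitution — scaling z and ψ together leaves the slope fixed — it depends only on ψ/z, so substitute the ratio.


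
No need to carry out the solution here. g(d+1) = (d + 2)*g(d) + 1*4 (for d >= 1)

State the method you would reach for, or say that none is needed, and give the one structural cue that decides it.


Diagnosis: a summation factor — normalize by the running product of d + 2: the left side becomes a difference, and differences sum.


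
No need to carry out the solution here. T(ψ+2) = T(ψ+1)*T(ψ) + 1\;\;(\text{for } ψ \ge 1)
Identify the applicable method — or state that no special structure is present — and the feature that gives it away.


Technique: no special technique — the recurrence is nonlinear in the sequence values; study it directly, no linear machinery applies.


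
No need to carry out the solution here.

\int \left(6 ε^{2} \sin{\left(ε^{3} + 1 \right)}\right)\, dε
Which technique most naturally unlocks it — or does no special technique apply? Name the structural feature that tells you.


Best approach: u-substitution — 6 ε^{2} matches the derivative of ε^{3} + 1 up to a constant; with u = ε^{3} + 1 the whole integrand folds into a function of u alone.


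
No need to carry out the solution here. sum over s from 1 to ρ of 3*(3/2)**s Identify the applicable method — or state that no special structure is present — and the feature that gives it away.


Method: the geometric series formula — the ratio of consecutive terms is the constant 3/2, independent of the index — a geometric sum.


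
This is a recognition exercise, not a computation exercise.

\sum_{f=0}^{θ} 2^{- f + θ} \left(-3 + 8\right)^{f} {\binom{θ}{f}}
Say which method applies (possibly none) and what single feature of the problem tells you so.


Method: the binomial theorem — {\binom{θ}{f}} weighting matched powers of (-3 + 8) and 2 is the expanded form of ((-3 + 8) + 2)^θ — fold it back up.


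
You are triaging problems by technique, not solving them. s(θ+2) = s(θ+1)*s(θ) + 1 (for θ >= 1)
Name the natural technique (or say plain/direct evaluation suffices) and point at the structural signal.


Technique: no special technique — the recurrence is nonlinear in the sequence terms; no linear-recurrence method fits it as written — one iterates or studies it directly.


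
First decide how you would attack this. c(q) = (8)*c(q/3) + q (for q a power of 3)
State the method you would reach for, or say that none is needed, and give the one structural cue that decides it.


Method: the master substitution — the call at q/3 makes this multiplicative recursion; the master-style substitution converts it to additive.


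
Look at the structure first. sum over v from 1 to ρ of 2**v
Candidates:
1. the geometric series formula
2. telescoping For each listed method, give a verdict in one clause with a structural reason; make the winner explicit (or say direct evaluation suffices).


Best approach: the geometric series formula — check a ratio of consecutive terms: it is 2, independent of the index, so the geometric formula closes the sum.
- the geometric series formula: applicable, and directly so.
- telescoping — the terms as presented offer no neighboring cancellation — a telescoping rewrite may exist, but the displayed structure does not hand one over.


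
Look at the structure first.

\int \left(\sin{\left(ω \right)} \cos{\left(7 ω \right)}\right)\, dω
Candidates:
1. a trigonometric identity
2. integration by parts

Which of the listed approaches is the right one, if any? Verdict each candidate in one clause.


Best approach: a trigonometric identity — the identity turns \sin{\left(ω \right)} \cos{\left(7 ω \right)} into two lone cosines/sines, each trivially integrable.
- a trigonometric identity — a fit — the right tool for this form.
- integration by parts — not the natural route: no polynomial-kernel product appears — a recursive parts reduction of the trigonometric product exists, but the identity rewrite is direct.


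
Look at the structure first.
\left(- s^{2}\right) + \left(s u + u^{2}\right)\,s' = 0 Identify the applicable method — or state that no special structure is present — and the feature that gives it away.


Diagnosis: the homogeneous substitution — scaling u and s together leaves the slope fixed — it depends only on s/u, so substitute the ratio. This can also be massaged into Bernoulli form (the roles of the variables may need exchanging); the homogeneous substitution avoids that setup.


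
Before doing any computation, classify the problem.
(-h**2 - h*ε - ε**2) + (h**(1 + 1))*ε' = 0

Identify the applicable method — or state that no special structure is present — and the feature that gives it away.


Technique: the homogeneous substitution — solved for the derivative, the right side is unchanged under scaling h and ε together — it depends only on the ratio ε/h, so substitute a single ratio variable.


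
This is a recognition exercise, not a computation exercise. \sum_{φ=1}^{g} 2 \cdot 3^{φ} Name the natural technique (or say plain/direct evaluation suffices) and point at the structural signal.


Method: the geometric series formula — term-over-term division gives 3 every time — index-free ratio, geometric sum formula applies.


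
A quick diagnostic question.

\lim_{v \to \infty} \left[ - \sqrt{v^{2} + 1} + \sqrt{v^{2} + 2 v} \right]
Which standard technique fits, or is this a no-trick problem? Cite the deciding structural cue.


Best approach: conjugate multiplication — two divergent pieces with a minus sign between them and a radical in the mix: rationalize \sqrt{v^{2} + 2 v} - \sqrt{v^{2} + 1} before any limit law applies.


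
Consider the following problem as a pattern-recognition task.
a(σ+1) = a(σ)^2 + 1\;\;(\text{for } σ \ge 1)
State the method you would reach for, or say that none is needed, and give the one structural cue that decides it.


Verdict: no special technique — the unknown enters the rule nonlinearly, not as a weighted sum — no linear method is even well-posed.


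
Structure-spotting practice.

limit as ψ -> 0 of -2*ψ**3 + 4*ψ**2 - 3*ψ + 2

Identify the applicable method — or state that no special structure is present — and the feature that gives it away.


Method: no special technique — nothing blocks direct substitution at 0: plug in and finish.


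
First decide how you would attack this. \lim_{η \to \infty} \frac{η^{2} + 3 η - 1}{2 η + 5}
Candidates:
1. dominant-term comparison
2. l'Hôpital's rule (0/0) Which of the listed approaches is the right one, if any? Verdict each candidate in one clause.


Best approach: dominant-term comparison — divide by the highest power of η present: lower-order terms vanish and the dominant ratio remains.
- dominant-term comparison — yes, a natural case for it.
- l'Hôpital's rule (0/0): no 0/0 form appears: written as one quotient, top and bottom both grow without bound, and the ratio is decided by their leading terms.


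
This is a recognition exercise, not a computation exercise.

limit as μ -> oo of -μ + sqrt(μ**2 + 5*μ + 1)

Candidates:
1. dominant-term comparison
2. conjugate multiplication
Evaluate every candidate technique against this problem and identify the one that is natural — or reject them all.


Method: conjugate multiplication — divergence minus divergence hides a finite answer — expose it by pairing sqrt(μ**2 + 5*μ + 1) - μ with its conjugate.
- dominant-term comparison: no dominant-degree comparison decides it.
- conjugate multiplication: applies; the problem has the shape this method handles.


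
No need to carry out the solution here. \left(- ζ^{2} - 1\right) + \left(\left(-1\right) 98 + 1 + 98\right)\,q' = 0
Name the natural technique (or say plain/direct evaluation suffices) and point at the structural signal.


Verdict: no special technique — with q absent the equation is not coupled at all: direct integration in ζ.


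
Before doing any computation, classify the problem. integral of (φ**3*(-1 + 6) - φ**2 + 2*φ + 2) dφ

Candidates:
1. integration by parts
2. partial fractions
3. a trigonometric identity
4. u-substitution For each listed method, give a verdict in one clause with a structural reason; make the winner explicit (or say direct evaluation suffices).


Verdict: no special technique — the integrand is a sum of constant multiples of powers of φ — integrate term by term.
- integration by parts — splitting off a factor buys nothing — the integrand integrates directly without parts.
- partial fractions — the expression is not a ratio of polynomials that decomposes further.
- a trigonometric identity — no sine or cosine appears, so there is nothing for a trigonometric identity to act on.
- u-substitution: any workable substitution here is cosmetic — the integrand is already in directly integrable form.


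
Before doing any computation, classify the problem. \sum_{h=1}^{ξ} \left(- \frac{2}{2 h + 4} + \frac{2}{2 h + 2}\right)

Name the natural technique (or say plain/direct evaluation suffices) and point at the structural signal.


Best approach: telescoping — this sum is a zipper: each term contributes \frac{2}{2 h + 2} and removes the next index's value, which the following term puts back, closing term by term.


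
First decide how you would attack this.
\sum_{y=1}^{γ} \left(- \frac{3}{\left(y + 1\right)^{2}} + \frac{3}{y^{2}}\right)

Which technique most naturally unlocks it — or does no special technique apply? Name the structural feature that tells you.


Method: telescoping — consecutive terms evaluate one function at adjacent indices (\frac{3}{y^{2}} is its current value): one term's tail is the next term's head, so the chain collapses.


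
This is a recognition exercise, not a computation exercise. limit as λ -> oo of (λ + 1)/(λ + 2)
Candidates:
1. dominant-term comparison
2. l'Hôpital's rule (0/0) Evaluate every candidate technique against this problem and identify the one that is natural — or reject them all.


Verdict: dominant-term comparison — divide through by the highest power of λ; every lower-order term dies and the dominant terms decide the limit.
- dominant-term comparison — yes, a natural case for it.
- l'Hôpital's rule (0/0) — as a single quotient the expression runs to ∞/∞ at the limit point — an at-infinity form of the rule would apply, though the leading-growth comparison is the direct reading.


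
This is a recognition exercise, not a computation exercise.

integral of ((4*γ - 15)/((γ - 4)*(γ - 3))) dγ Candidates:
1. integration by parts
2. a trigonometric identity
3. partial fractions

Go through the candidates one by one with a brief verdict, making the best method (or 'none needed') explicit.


Verdict: partial fractions — the bottom factors while the top stays lower-degree — split into simple fractions and integrate piece by piece.
- integration by parts: no split into a nonconstant polynomial times one of the standard kernels — exp, sine, or cosine of a linear argument, or a logarithm — applies here.
- a trigonometric identity — there is no trigonometric structure at all — the integrand carries no sine or cosine to rewrite.
- partial fractions: applicable, and directly so.


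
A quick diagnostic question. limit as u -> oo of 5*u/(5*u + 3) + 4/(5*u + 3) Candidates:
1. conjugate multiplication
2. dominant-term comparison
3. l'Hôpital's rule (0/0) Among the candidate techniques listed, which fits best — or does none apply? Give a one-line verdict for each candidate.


Best approach: dominant-term comparison — divide by the highest power of u present: lower-order terms vanish and the dominant ratio remains.
- conjugate multiplication: no divergent radical difference is present for a conjugate pair to cancel.
- dominant-term comparison — a fit — the right tool for this form.
- l'Hôpital's rule (0/0) — as a single quotient the expression runs to ∞/∞ at the limit point — an at-infinity form of the rule would apply, though the leading-growth comparison is the direct reading.


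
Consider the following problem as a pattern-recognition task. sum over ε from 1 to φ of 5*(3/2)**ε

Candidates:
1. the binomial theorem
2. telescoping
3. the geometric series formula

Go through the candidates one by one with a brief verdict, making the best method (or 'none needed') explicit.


Technique: the geometric series formula — consecutive terms stand in a fixed index-free ratio — the geometric sum formula closes it.
- the binomial theorem — there is no sum-raised-to-a-power identity hiding in these terms.
- telescoping — neither a shifted-difference shape nor integer-spaced poles are present.
- the geometric series formula — yes — fits the structure here.


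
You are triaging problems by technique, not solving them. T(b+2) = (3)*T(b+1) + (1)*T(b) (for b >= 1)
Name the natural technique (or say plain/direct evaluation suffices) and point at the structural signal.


Technique: the characteristic-root method — no index-dependence in the weights and nothing inhomogeneous: classic characteristic-equation setup.


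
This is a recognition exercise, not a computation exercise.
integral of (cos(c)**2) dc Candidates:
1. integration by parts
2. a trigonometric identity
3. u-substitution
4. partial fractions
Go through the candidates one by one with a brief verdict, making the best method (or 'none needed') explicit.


Technique: a trigonometric identity — even powers like cos(c)**2 never integrate directly; the half-angle identity lowers the degree first.
- integration by parts: not the natural route: no polynomial-kernel product appears — a recursive parts reduction of the trigonometric product exists, but the identity rewrite is direct.
- a trigonometric identity: applies; the problem has the shape this method handles.
- u-substitution — no subexpression of the integrand pairs with its own derivative as a factor — individual terms may offer their own substitutions, but any change of variable covering the whole integral would have to be constructed from outside the expression.
- partial fractions — there is no rational-function structure to decompose.


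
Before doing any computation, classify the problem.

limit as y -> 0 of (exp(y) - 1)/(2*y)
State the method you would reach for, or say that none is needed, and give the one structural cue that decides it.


Diagnosis: l'Hôpital's rule (0/0) — the 0/0 form at 0 is the signature situation for l'Hôpital's rule. Expanding numerator and denominator to first order gives the same value — the rule automates exactly that.


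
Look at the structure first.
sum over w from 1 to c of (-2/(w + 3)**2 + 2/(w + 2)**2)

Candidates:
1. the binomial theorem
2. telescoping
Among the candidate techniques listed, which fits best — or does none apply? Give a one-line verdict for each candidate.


Best approach: telescoping — spot the paired structure — each term adds 2/(w + 2)**2 and subtracts its successor value, which the next term restores: the definition of a telescoping chain.
- the binomial theorem: there is no pair of bases whose matched powers would reassemble into a single binomial power.
- telescoping: applies; the problem has the shape this method handles.
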